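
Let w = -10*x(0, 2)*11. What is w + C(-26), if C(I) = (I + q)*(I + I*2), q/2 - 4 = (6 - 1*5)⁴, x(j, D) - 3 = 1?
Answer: 808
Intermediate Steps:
x(j, D) = 4 (x(j, D) = 3 + 1 = 4)
q = 10 (q = 8 + 2*(6 - 1*5)⁴ = 8 + 2*(6 - 5)⁴ = 8 + 2*1⁴ = 8 + 2*1 = 8 + 2 = 10)
C(I) = 3*I*(10 + I) (C(I) = (I + 10)*(I + I*2) = (10 + I)*(I + 2*I) = (10 + I)*(3*I) = 3*I*(10 + I))
w = -440 (w = -10*4*11 = -40*11 = -440)
w + C(-26) = -440 + 3*(-26)*(10 - 26) = -440 + 3*(-26)*(-16) = -440 + 1248 = 808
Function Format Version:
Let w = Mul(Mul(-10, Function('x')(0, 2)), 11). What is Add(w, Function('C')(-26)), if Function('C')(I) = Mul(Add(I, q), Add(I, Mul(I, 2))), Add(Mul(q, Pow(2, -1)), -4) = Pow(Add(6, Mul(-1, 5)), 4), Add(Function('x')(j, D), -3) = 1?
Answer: 808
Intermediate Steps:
Function('x')(j, D) = 4 (Function('x')(j, D) = Add(3, 1) = 4)
q = 10 (q = Add(8, Mul(2, Pow(Add(6, Mul(-1, 5)), 4))) = Add(8, Mul(2, Pow(Add(6, -5), 4))) = Add(8, Mul(2, Pow(1, 4))) = Add(8, Mul(2, 1)) = Add(8, 2) = 10)
Function('C')(I) = Mul(3, I, Add(10, I)) (Function('C')(I) = Mul(Add(I, 10), Add(I, Mul(I, 2))) = Mul(Add(10, I), Add(I, Mul(2, I))) = Mul(Add(10, I), Mul(3, I)) = Mul(3, I, Add(10, I)))
w = -440 (w = Mul(Mul(-10, 4), 11) = Mul(-40, 11) = -440)
Add(w, Function('C')(-26)) = Add(-440, Mul(3, -26, Add(10, -26))) = Add(-440, Mul(3, -26, -16)) = Add(-440, 1248) = 808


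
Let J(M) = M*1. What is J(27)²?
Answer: 729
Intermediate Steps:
J(M) = M
J(27)² = 27² = 729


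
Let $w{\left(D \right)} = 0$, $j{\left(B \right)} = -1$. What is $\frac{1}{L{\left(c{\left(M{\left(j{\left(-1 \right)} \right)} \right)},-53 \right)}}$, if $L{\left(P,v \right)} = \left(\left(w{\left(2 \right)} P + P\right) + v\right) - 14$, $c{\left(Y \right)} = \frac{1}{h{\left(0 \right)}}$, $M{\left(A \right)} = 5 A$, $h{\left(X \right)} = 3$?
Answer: $- \frac{3}{200} \approx -0.015$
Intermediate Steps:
$c{\left(Y \right)} = \frac{1}{3}$
$L{\left(P,v \right)} = -14 + P + v$ ($L{\left(P,v \right)} = \left(\left(0 P + P\right) + v\right) - 14 = \left(\left(0 + P\right) + v\right) - 14 = \left(P + v\right) - 14 = -14 + P + v$)
$\frac{1}{L{\left(c{\left(M{\left(j{\left(-1 \right)} \right)} \right)},-53 \right)}} = \frac{1}{-14 + \frac{1}{3} - 53} = \frac{1}{- \frac{200}{3}} = - \frac{3}{200}$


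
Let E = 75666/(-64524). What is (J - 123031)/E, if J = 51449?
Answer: 769792828/12611 ≈ 61041.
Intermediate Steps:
E = -12611/10754 (E = 75666*(-1/64524) = -12611/10754 ≈ -1.1727)
(J - 123031)/E = (51449 - 123031)/(-12611/10754) = -71582*(-10754/12611) = 769792828/12611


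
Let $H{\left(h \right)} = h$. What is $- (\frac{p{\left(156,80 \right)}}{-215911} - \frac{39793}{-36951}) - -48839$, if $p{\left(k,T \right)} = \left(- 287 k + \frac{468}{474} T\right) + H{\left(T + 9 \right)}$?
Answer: $\frac{30781048259692157}{630272061519} \approx 48838.0$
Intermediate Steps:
$p{\left(k,T \right)} = 9 - 287 k + \frac{157 T}{79}$ ($p{\left(k,T \right)} = \left(- 287 k + \frac{468}{474} T\right) + \left(T + 9\right) = \left(- 287 k + 468 \cdot \frac{1}{474} T\right) + \left(9 + T\right) = \left(- 287 k + \frac{78 T}{79}\right) + \left(9 + T\right) = 9 - 287 k + \frac{157 T}{79}$)
$- (\frac{p{\left(156,80 \right)}}{-215911} - \frac{39793}{-36951}) - -48839 = - (\frac{9 - 44772 + \frac{157}{79} \cdot 80}{-215911} - \frac{39793}{-36951}) - -48839 = - (\left(9 - 44772 + \frac{12560}{79}\right) \left(- \frac{1}{215911}\right) - - \frac{39793}{36951}) + 48839 = - (\left(- \frac{3523717}{79}\right) \left(- \frac{1}{215911}\right) + \frac{39793}{36951}) + 48839 = - (\frac{3523717}{17056969} + \frac{39793}{36951}) + 48839 = \left(-1\right) \frac{808952834284}{630272061519} + 48839 = - \frac{808952834284}{630272061519} + 48839 = \frac{30781048259692157}{630272061519}$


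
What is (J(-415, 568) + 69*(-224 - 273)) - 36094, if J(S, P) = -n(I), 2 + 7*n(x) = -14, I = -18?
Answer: -492693/7 ≈ -70385.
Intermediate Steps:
n(x) = -16/7 (n(x) = -2/7 + (⅐)*(-14) = -2/7 - 2 = -16/7)
J(S, P) = 16/7 (J(S, P) = -1*(-16/7) = 16/7)
(J(-415, 568) + 69*(-224 - 273)) - 36094 = (16/7 + 69*(-224 - 273)) - 36094 = (16/7 + 69*(-497)) - 36094 = (16/7 - 34293) - 36094 = -240035/7 - 36094 = -492693/7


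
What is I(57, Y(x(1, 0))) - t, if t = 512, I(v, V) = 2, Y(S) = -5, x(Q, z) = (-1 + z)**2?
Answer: -510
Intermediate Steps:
I(57, Y(x(1, 0))) - t = 2 - 1*512 = 2 - 512 = -510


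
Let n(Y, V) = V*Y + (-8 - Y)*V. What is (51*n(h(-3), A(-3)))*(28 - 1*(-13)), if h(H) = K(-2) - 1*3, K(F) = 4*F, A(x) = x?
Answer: 50184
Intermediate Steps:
h(H) = -11 (h(H) = 4*(-2) - 1*3 = -8 - 3 = -11)
n(Y, V) = V*Y + V*(-8 - Y)
(51*n(h(-3), A(-3)))*(28 - 1*(-13)) = (51*(-8*(-3)))*(28 - 1*(-13)) = (51*24)*(28 + 13) = 1224*41 = 50184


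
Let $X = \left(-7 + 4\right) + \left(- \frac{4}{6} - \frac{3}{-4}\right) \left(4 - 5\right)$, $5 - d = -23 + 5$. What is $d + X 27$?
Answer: $- \frac{241}{4} \approx -60.25$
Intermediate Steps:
$d = 23$ ($d = 5 - \left(-23 + 5\right) = 5 - -18 = 5 + 18 = 23$)
$X = - \frac{37}{12}$ ($X = -3 + \left(\left(-4\right) \frac{1}{6} - - \frac{3}{4}\right) \left(-1\right) = -3 + \left(- \frac{2}{3} + \frac{3}{4}\right) \left(-1\right) = -3 + \frac{1}{12} \left(-1\right) = -3 - \frac{1}{12} = - \frac{37}{12} \approx -3.0833$)
$d + X 27 = 23 - \frac{333}{4} = - \frac{241}{4}$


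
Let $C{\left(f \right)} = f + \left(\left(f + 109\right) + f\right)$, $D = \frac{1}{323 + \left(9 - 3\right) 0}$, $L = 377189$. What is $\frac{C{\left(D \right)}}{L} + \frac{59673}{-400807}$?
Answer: $- \frac{7255971326161}{48831137261929} \approx -0.14859$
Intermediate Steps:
$D = \frac{1}{323}$ ($D = \frac{1}{323 + 6 \cdot 0} = \frac{1}{323 + 0} = \frac{1}{323} \approx 0.003096$)
$C{\left(f \right)} = 109 + 3 f$ ($C{\left(f \right)} = f + \left(\left(109 + f\right) + f\right) = f + \left(109 + 2 f\right) = 109 + 3 f$)
$\frac{C{\left(D \right)}}{L} + \frac{59673}{-400807} = \frac{109 + 3 \cdot \frac{1}{323}}{377189} + \frac{59673}{-400807} = \left(109 + \frac{3}{323}\right) \frac{1}{377189} + 59673 \left(- \frac{1}{400807}\right) = \frac{35210}{323} \cdot \frac{1}{377189} - \frac{59673}{400807} = \frac{35210}{121832047} - \frac{59673}{400807} = - \frac{7255971326161}{48831137261929}$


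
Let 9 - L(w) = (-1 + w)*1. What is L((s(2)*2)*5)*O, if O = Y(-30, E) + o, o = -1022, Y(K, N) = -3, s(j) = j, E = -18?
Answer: 10250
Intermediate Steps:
L(w) = 10 - w (L(w) = 9 - (-1 + w) = 9 + (1 - w) = 10 - w)
O = -1025 (O = -3 - 1022 = -1025)
L((s(2)*2)*5)*O = (10 - 2*2*5)*(-1025) = (10 - 4*5)*(-1025) = (10 - 1*20)*(-1025) = (10 - 20)*(-1025) = -10*(-1025) = 10250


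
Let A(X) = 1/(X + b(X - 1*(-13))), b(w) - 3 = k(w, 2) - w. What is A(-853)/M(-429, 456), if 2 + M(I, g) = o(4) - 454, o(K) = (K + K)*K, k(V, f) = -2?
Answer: 1/5088 ≈ 0.00019654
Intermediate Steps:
o(K) = 2*K**2 (o(K) = (2*K)*K = 2*K**2)
b(w) = 1 - w (b(w) = 3 + (-2 - w) = 1 - w)
M(I, g) = -424 (M(I, g) = -2 + (2*4**2 - 454) = -2 + (2*16 - 454) = -2 + (32 - 454) = -2 - 422 = -424)
A(X) = -1/12 (A(X) = 1/(X + (1 - (X - 1*(-13)))) = 1/(X + (1 - (X + 13))) = 1/(X + (1 - (13 + X))) = 1/(X + (1 + (-13 - X))) = 1/(X + (-12 - X)) = 1/(-12) = -1/12)
A(-853)/M(-429, 456) = -1/12/(-424) = -1/12*(-1/424) = 1/5088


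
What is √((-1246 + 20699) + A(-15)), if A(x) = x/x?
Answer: √19454 ≈ 139.48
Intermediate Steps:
A(x) = 1
√((-1246 + 20699) + A(-15)) = √((-1246 + 20699) + 1) = √(19453 + 1) = √19454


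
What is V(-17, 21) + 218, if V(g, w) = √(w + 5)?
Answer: 218 + √26 ≈ 223.10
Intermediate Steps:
V(g, w) = √(5 + w)
V(-17, 21) + 218 = √(5 + 21) + 218 = √26 + 218 = 218 + √26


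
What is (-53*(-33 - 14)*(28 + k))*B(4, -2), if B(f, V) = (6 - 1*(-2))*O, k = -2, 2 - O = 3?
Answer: -518128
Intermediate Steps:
O = -1 (O = 2 - 1*3 = 2 - 3 = -1)
B(f, V) = -8 (B(f, V) = (6 - 1*(-2))*(-1) = (6 + 2)*(-1) = 8*(-1) = -8)
(-53*(-33 - 14)*(28 + k))*B(4, -2) = -53*(-33 - 14)*(28 - 2)*(-8) = -(-2491)*26*(-8) = -53*(-1222)*(-8) = 64766*(-8) = -518128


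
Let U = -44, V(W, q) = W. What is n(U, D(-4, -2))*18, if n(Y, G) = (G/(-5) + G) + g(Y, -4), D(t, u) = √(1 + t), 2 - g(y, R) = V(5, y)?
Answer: -54 + 72*I*√3/5 ≈ -54.0 + 24.942*I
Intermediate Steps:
g(y, R) = -3 (g(y, R) = 2 - 1*5 = 2 - 5 = -3)
n(Y, G) = -3 + 4*G/5 (n(Y, G) = (G/(-5) + G) - 3 = (G*(-⅕) + G) - 3 = (-G/5 + G) - 3 = 4*G/5 - 3 = -3 + 4*G/5)
n(U, D(-4, -2))*18 = (-3 + 4*√(1 - 4)/5)*18 = (-3 + 4*√(-3)/5)*18 = (-3 + 4*(I*√3)/5)*18 = (-3 + 4*I*√3/5)*18 = -54 + 72*I*√3/5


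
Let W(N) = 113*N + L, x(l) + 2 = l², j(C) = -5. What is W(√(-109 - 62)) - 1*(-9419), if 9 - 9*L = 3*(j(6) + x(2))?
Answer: 9421 + 339*I*√19 ≈ 9421.0 + 1477.7*I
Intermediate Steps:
x(l) = -2 + l²
L = 2 (L = 1 - (-5 + (-2 + 2²))/3 = 1 - (-5 + (-2 + 4))/3 = 1 - (-5 + 2)/3 = 1 - (-3)/3 = 1 - ⅑*(-9) = 1 + 1 = 2)
W(N) = 2 + 113*N (W(N) = 113*N + 2 = 2 + 113*N)
W(√(-109 - 62)) - 1*(-9419) = (2 + 113*√(-109 - 62)) - 1*(-9419) = (2 + 113*√(-171)) + 9419 = (2 + 113*(3*I*√19)) + 9419 = (2 + 339*I*√19) + 9419 = 9421 + 339*I*√19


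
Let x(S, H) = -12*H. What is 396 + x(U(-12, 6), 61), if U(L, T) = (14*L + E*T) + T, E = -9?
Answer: -336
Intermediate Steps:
U(L, T) = -8*T + 14*L (U(L, T) = (14*L - 9*T) + T = (-9*T + 14*L) + T = -8*T + 14*L)
396 + x(U(-12, 6), 61) = 396 - 12*61 = 396 - 732 = -336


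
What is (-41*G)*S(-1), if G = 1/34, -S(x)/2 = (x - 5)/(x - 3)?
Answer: 123/34 ≈ 3.6176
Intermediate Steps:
S(x) = -2*(-5 + x)/(-3 + x) (S(x) = -2*(x - 5)/(x - 3) = -2*(-5 + x)/(-3 + x))
G = 1/34 ≈ 0.029412
(-41*G)*S(-1) = (-41*1/34)*(2*(5 - 1*(-1))/(-3 - 1)) = -41*(5 + 1)/(17*(-4)) = -41*(-1)*6/(17*4) = -41/34*(-3) = 123/34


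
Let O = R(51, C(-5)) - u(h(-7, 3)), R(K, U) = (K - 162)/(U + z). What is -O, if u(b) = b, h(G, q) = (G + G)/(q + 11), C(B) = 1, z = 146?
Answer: -12/49 ≈ -0.24490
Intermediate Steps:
h(G, q) = 2*G/(11 + q) (h(G, q) = (2*G)/(11 + q) = 2*G/(11 + q))
R(K, U) = (-162 + K)/(146 + U) (R(K, U) = (K - 162)/(U + 146) = (-162 + K)/(146 + U))
O = 12/49 (O = (-162 + 51)/(146 + 1) - 2*(-7)/(11 + 3) = -111/147 - 2*(-7)/14 = (1/147)*(-111) - 2*(-7)/14 = -37/49 - 1*(-1) = -37/49 + 1 = 12/49 ≈ 0.24490)
-O = -1*12/49 = -12/49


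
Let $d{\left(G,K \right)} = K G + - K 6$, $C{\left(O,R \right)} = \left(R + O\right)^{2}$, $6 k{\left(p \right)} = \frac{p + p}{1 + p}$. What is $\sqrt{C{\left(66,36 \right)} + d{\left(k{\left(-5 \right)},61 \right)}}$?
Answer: $\frac{\sqrt{362283}}{6} \approx 100.32$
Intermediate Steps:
$k{\left(p \right)} = \frac{p}{3 \left(1 + p\right)}$ ($k{\left(p \right)} = \frac{\left(p + p\right) \frac{1}{1 + p}}{6} = \frac{2 p \frac{1}{1 + p}}{6} = \frac{p}{3 \left(1 + p\right)}$)
$C{\left(O,R \right)} = \left(O + R\right)^{2}$
$d{\left(G,K \right)} = - 6 K + G K$ ($d{\left(G,K \right)} = G K - 6 K = - 6 K + G K$)
$\sqrt{C{\left(66,36 \right)} + d{\left(k{\left(-5 \right)},61 \right)}} = \sqrt{\left(66 + 36\right)^{2} + 61 \left(-6 + \frac{1}{3} \left(-5\right) \frac{1}{1 - 5}\right)} = \sqrt{102^{2} + 61 \left(-6 + \frac{1}{3} \left(-5\right) \frac{1}{-4}\right)} = \sqrt{10404 + 61 \left(-6 + \frac{1}{3} \left(-5\right) \left(- \frac{1}{4}\right)\right)} = \sqrt{10404 + 61 \left(-6 + \frac{5}{12}\right)} = \sqrt{10404 + 61 \left(- \frac{67}{12}\right)} = \sqrt{10404 - \frac{4087}{12}} = \sqrt{\frac{120761}{12}} = \frac{\sqrt{362283}}{6}$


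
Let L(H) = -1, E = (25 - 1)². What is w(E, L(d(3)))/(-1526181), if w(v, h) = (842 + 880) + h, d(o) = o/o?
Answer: -1721/1526181 ≈ -0.0011277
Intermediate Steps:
d(o) = 1
E = 576 (E = 24² = 576)
w(v, h) = 1722 + h
w(E, L(d(3)))/(-1526181) = (1722 - 1)/(-1526181) = 1721*(-1/1526181) = -1721/1526181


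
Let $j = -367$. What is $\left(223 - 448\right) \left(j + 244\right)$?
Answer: $27675$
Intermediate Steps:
$\left(223 - 448\right) \left(j + 244\right) = \left(223 - 448\right) \left(-367 + 244\right) = \left(-225\right) \left(-123\right) = 27675$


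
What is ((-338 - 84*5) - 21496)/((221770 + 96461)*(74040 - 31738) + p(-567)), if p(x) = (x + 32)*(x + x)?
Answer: -3709/2243735742 ≈ -1.6530e-6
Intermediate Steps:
p(x) = 2*x*(32 + x) (p(x) = (32 + x)*(2*x) = 2*x*(32 + x))
((-338 - 84*5) - 21496)/((221770 + 96461)*(74040 - 31738) + p(-567)) = ((-338 - 84*5) - 21496)/((221770 + 96461)*(74040 - 31738) + 2*(-567)*(32 - 567)) = ((-338 - 420) - 21496)/(318231*42302 + 2*(-567)*(-535)) = (-758 - 21496)/(13461807762 + 606690) = -22254/13462414452 = -22254*1/13462414452 = -3709/2243735742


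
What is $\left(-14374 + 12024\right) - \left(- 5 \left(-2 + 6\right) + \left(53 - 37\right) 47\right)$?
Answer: $-3082$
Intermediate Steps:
$\left(-14374 + 12024\right) - \left(- 5 \left(-2 + 6\right) + \left(53 - 37\right) 47\right) = -2350 - \left(\left(-5\right) 4 + \left(53 - 37\right) 47\right) = -2350 - \left(-20 + 16 \cdot 47\right) = -2350 - \left(-20 + 752\right) = -2350 - 732 = -3082$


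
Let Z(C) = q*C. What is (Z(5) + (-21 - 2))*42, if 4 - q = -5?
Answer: 924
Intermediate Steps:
q = 9 (q = 4 - 1*(-5) = 4 + 5 = 9)
Z(C) = 9*C
(Z(5) + (-21 - 2))*42 = (9*5 + (-21 - 2))*42 = (45 - 23)*42 = 22*42 = 924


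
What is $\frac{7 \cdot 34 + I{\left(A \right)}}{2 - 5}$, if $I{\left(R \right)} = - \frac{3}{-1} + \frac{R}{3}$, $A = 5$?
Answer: $- \frac{728}{9} \approx -80.889$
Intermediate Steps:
$I{\left(R \right)} = 3 + \frac{R}{3}$ ($I{\left(R \right)} = \left(-3\right) \left(-1\right) + R \frac{1}{3} = 3 + \frac{R}{3}$)
$\frac{7 \cdot 34 + I{\left(A \right)}}{2 - 5} = \frac{7 \cdot 34 + \left(3 + \frac{1}{3} \cdot 5\right)}{2 - 5} = \frac{238 + \left(3 + \frac{5}{3}\right)}{-3} = \left(238 + \frac{14}{3}\right) \left(- \frac{1}{3}\right) = \frac{728}{3} \left(- \frac{1}{3}\right) = - \frac{728}{9}$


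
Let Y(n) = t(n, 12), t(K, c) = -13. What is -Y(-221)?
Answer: 13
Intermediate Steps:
Y(n) = -13
-Y(-221) = -1*(-13) = 13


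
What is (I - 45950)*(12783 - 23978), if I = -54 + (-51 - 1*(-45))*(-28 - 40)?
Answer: 510447220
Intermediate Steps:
I = 354 (I = -54 + (-51 + 45)*(-68) = -54 - 6*(-68) = -54 + 408 = 354)
(I - 45950)*(12783 - 23978) = (354 - 45950)*(12783 - 23978) = -45596*(-11195) = 510447220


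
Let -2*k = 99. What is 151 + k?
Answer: 203/2 ≈ 101.50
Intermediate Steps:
k = -99/2 (k = -½*99 = -99/2 ≈ -49.500)
151 + k = 151 - 99/2 = 203/2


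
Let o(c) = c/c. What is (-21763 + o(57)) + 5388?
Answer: -16374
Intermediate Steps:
o(c) = 1
(-21763 + o(57)) + 5388 = (-21763 + 1) + 5388 = -21762 + 5388 = -16374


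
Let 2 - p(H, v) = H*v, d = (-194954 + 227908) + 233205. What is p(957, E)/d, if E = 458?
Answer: -438304/266159 ≈ -1.6468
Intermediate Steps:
d = 266159 (d = 32954 + 233205 = 266159)
p(H, v) = 2 - H*v
p(957, E)/d = (2 - 1*957*458)/266159 = (2 - 438306)*(1/266159) = -438304*1/266159 = -438304/266159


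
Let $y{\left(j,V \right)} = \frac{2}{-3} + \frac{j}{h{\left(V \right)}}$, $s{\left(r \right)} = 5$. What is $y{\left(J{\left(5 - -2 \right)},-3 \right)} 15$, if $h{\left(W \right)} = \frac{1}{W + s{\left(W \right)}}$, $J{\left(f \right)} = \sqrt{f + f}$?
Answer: $-10 + 30 \sqrt{14} \approx 102.25$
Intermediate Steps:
$J{\left(f \right)} = \sqrt{2} \sqrt{f}$ ($J{\left(f \right)} = \sqrt{2 f} = \sqrt{2} \sqrt{f}$)
$h{\left(W \right)} = \frac{1}{5 + W}$ ($h{\left(W \right)} = \frac{1}{W + 5} = \frac{1}{5 + W}$)
$y{\left(j,V \right)} = - \frac{2}{3} + j \left(5 + V\right)$ ($y{\left(j,V \right)} = \frac{2}{-3} + \frac{j}{\frac{1}{5 + V}} = 2 \left(- \frac{1}{3}\right) + j \left(5 + V\right) = - \frac{2}{3} + j \left(5 + V\right)$)
$y{\left(J{\left(5 - -2 \right)},-3 \right)} 15 = \left(- \frac{2}{3} + \sqrt{2} \sqrt{5 - -2} \left(5 - 3\right)\right) 15 = \left(- \frac{2}{3} + \sqrt{2} \sqrt{5 + 2} \cdot 2\right) 15 = \left(- \frac{2}{3} + \sqrt{2} \sqrt{7} \cdot 2\right) 15 = \left(- \frac{2}{3} + \sqrt{14} \cdot 2\right) 15 = \left(- \frac{2}{3} + 2 \sqrt{14}\right) 15 = -10 + 30 \sqrt{14}$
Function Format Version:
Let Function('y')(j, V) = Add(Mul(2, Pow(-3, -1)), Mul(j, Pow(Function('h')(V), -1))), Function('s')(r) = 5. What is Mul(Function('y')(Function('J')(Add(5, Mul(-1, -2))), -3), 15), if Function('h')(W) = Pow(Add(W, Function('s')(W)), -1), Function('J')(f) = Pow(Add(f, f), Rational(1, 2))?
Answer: Add(-10, Mul(30, Pow(14, Rational(1, 2)))) ≈ 102.25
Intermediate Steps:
Function('J')(f) = Mul(Pow(2, Rational(1, 2)), Pow(f, Rational(1, 2))) (Function('J')(f) = Pow(Mul(2, f), Rational(1, 2)) = Mul(Pow(2, Rational(1, 2)), Pow(f, Rational(1, 2))))
Function('h')(W) = Pow(Add(5, W), -1) (Function('h')(W) = Pow(Add(W, 5), -1) = Pow(Add(5, W), -1))
Function('y')(j, V) = Add(Rational(-2, 3), Mul(j, Add(5, V))) (Function('y')(j, V) = Add(Mul(2, Pow(-3, -1)), Mul(j, Pow(Pow(Add(5, V), -1), -1))) = Add(Mul(2, Rational(-1, 3)), Mul(j, Add(5, V))) = Add(Rational(-2, 3), Mul(j, Add(5, V))))
Mul(Function('y')(Function('J')(Add(5, Mul(-1, -2))), -3), 15) = Mul(Add(Rational(-2, 3), Mul(Mul(Pow(2, Rational(1, 2)), Pow(Add(5, Mul(-1, -2)), Rational(1, 2))), Add(5, -3))), 15) = Mul(Add(Rational(-2, 3), Mul(Mul(Pow(2, Rational(1, 2)), Pow(Add(5, 2), Rational(1, 2))), 2)), 15) = Mul(Add(Rational(-2, 3), Mul(Mul(Pow(2, Rational(1, 2)), Pow(7, Rational(1, 2))), 2)), 15) = Mul(Add(Rational(-2, 3), Mul(Pow(14, Rational(1, 2)), 2)), 15) = Mul(Add(Rational(-2, 3), Mul(2, Pow(14, Rational(1, 2)))), 15) = Add(-10, Mul(30, Pow(14, Rational(1, 2))))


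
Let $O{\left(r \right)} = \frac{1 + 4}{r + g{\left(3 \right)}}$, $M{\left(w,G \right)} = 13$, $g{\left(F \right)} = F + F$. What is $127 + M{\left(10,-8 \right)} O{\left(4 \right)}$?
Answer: $\frac{267}{2} \approx 133.5$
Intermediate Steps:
$g{\left(F \right)} = 2 F$
$O{\left(r \right)} = \frac{5}{6 + r}$ ($O{\left(r \right)} = \frac{1 + 4}{r + 2 \cdot 3} = \frac{5}{r + 6} = \frac{5}{6 + r}$)
$127 + M{\left(10,-8 \right)} O{\left(4 \right)} = 127 + 13 \frac{5}{6 + 4} = 127 + 13 \cdot \frac{5}{10} = 127 + 13 \cdot 5 \cdot \frac{1}{10} = 127 + 13 \cdot \frac{1}{2} = 127 + \frac{13}{2} = \frac{267}{2}$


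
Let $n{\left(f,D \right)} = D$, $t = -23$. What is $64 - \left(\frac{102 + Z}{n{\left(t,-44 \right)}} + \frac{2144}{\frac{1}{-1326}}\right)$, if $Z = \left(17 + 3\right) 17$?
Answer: $\frac{62546397}{22} \approx 2.843 \cdot 10^{6}$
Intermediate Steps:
$Z = 340$ ($Z = 20 \cdot 17 = 340$)
$64 - \left(\frac{102 + Z}{n{\left(t,-44 \right)}} + \frac{2144}{\frac{1}{-1326}}\right) = 64 - \left(\frac{102 + 340}{-44} + \frac{2144}{\frac{1}{-1326}}\right) = 64 - \left(442 \left(- \frac{1}{44}\right) + \frac{2144}{- \frac{1}{1326}}\right) = 64 - \left(- \frac{221}{22} + 2144 \left(-1326\right)\right) = 64 - \left(- \frac{221}{22} - 2842944\right) = 64 - - \frac{62544989}{22} = 64 + \frac{62544989}{22} = \frac{62546397}{22}$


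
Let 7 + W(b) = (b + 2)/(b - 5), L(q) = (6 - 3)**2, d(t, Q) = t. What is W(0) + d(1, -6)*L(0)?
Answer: 8/5 ≈ 1.6000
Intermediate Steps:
L(q) = 9 (L(q) = 3**2 = 9)
W(b) = -7 + (2 + b)/(-5 + b) (W(b) = -7 + (b + 2)/(b - 5) = -7 + (2 + b)/(-5 + b))
W(0) + d(1, -6)*L(0) = (37 - 6*0)/(-5 + 0) + 1*9 = (37 + 0)/(-5) + 9 = -1/5*37 + 9 = -37/5 + 9 = 8/5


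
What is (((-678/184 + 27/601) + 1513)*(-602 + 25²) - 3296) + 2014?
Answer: 80373613/2404 ≈ 33433.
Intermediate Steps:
(((-678/184 + 27/601) + 1513)*(-602 + 25²) - 3296) + 2014 = (((-678*1/184 + 27*(1/601)) + 1513)*(-602 + 625) - 3296) + 2014 = (((-339/92 + 27/601) + 1513)*23 - 3296) + 2014 = ((-201255/55292 + 1513)*23 - 3296) + 2014 = ((83455541/55292)*23 - 3296) + 2014 = (83455541/2404 - 3296) + 2014 = 75531957/2404 + 2014 = 80373613/2404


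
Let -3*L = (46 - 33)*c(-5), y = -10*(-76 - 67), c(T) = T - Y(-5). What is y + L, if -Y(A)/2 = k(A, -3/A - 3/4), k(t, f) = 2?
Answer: 4303/3 ≈ 1434.3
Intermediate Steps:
Y(A) = -4 (Y(A) = -2*2 = -4)
c(T) = 4 + T (c(T) = T - 1*(-4) = T + 4 = 4 + T)
y = 1430 (y = -10*(-143) = 1430)
L = 13/3 (L = -(46 - 33)*(4 - 5)/3 = -13*(-1)/3 = -1/3*(-13) = 13/3 ≈ 4.3333)
y + L = 1430 + 13/3 = 4303/3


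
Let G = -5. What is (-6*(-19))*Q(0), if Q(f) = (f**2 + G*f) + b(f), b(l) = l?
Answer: 0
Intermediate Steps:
Q(f) = f**2 - 4*f (Q(f) = (f**2 - 5*f) + f = f**2 - 4*f)
(-6*(-19))*Q(0) = (-6*(-19))*(0*(-4 + 0)) = 114*(0*(-4)) = 114*0 = 0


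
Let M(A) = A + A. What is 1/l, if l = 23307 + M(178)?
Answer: 1/23663 ≈ 4.2260e-5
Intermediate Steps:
M(A) = 2*A
l = 23663 (l = 23307 + 2*178 = 23307 + 356 = 23663)
1/l = 1/23663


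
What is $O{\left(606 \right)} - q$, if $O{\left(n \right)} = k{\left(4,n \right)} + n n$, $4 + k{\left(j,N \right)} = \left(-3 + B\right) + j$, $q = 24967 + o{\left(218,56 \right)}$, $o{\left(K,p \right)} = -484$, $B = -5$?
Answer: $342745$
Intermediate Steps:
$q = 24483$ ($q = 24967 - 484 = 24483$)
$k{\left(j,N \right)} = -12 + j$ ($k{\left(j,N \right)} = -4 + \left(\left(-3 - 5\right) + j\right) = -4 + \left(-8 + j\right) = -12 + j$)
$O{\left(n \right)} = -8 + n^{2}$ ($O{\left(n \right)} = \left(-12 + 4\right) + n n = -8 + n^{2}$)
$O{\left(606 \right)} - q = \left(-8 + 606^{2}\right) - 24483 = \left(-8 + 367236\right) - 24483 = 367228 - 24483 = 342745$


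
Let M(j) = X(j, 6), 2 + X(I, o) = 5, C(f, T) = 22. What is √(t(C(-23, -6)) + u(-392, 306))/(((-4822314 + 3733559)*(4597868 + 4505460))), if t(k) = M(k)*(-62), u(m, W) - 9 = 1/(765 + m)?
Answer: -I*√6156365/1848456307993360 ≈ -1.3423e-12*I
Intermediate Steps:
u(m, W) = 9 + 1/(765 + m)
X(I, o) = 3 (X(I, o) = -2 + 5 = 3)
M(j) = 3
t(k) = -186 (t(k) = 3*(-62) = -186)
√(t(C(-23, -6)) + u(-392, 306))/(((-4822314 + 3733559)*(4597868 + 4505460))) = √(-186 + (6886 + 9*(-392))/(765 - 392))/(((-4822314 + 3733559)*(4597868 + 4505460))) = √(-186 + (6886 - 3528)/373)/((-1088755*9103328)) = √(-186 + (1/373)*3358)/(-9911293876640) = √(-186 + 3358/373)*(-1/9911293876640) = √(-66020/373)*(-1/9911293876640) = (2*I*√6156365/373)*(-1/9911293876640) = -I*√6156365/1848456307993360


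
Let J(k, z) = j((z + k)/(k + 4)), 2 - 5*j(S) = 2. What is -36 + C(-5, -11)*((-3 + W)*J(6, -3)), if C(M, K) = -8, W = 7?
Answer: -36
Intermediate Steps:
j(S) = 0 (j(S) = 2/5 - 1/5*2 = 2/5 - 2/5 = 0)
J(k, z) = 0
-36 + C(-5, -11)*((-3 + W)*J(6, -3)) = -36 - 8*(-3 + 7)*0 = -36 - 32*0 = -36 - 8*0 = -36 + 0 = -36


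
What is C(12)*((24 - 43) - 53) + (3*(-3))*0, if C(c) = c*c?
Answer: -10368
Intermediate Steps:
C(c) = c²
C(12)*((24 - 43) - 53) + (3*(-3))*0 = 12²*((24 - 43) - 53) + (3*(-3))*0 = 144*(-19 - 53) - 9*0 = 144*(-72) + 0 = -10368 + 0 = -10368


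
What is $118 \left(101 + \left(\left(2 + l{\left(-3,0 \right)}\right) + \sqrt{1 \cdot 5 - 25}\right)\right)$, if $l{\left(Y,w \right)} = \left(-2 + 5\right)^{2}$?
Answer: $13216 + 236 i \sqrt{5} \approx 13216.0 + 527.71 i$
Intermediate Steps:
$l{\left(Y,w \right)} = 9$ ($l{\left(Y,w \right)} = 3^{2} = 9$)
$118 \left(101 + \left(\left(2 + l{\left(-3,0 \right)}\right) + \sqrt{1 \cdot 5 - 25}\right)\right) = 118 \left(101 + \left(\left(2 + 9\right) + \sqrt{1 \cdot 5 - 25}\right)\right) = 118 \left(101 + \left(11 + \sqrt{5 - 25}\right)\right) = 118 \left(101 + \left(11 + \sqrt{-20}\right)\right) = 118 \left(101 + \left(11 + 2 i \sqrt{5}\right)\right) = 118 \left(112 + 2 i \sqrt{5}\right) = 13216 + 236 i \sqrt{5}$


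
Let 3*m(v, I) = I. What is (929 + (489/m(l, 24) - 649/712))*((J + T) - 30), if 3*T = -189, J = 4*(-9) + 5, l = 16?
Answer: -10916960/89 ≈ -1.2266e+5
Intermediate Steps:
J = -31 (J = -36 + 5 = -31)
T = -63 (T = (⅓)*(-189) = -63)
m(v, I) = I/3
(929 + (489/m(l, 24) - 649/712))*((J + T) - 30) = (929 + (489/(((⅓)*24)) - 649/712))*((-31 - 63) - 30) = (929 + (489/8 - 649*1/712))*(-94 - 30) = (929 + (489*(⅛) - 649/712))*(-124) = (929 + (489/8 - 649/712))*(-124) = (929 + 5359/89)*(-124) = (88040/89)*(-124) = -10916960/89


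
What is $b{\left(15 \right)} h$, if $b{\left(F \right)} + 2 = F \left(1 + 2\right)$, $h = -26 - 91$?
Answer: $-5031$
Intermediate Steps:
$h = -117$ ($h = -26 - 91 = -117$)
$b{\left(F \right)} = -2 + 3 F$ ($b{\left(F \right)} = -2 + F \left(1 + 2\right) = -2 + F 3 = -2 + 3 F$)
$b{\left(15 \right)} h = \left(-2 + 3 \cdot 15\right) \left(-117\right) = \left(-2 + 45\right) \left(-117\right) = 43 \left(-117\right) = -5031$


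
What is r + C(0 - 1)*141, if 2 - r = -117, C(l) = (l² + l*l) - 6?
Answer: -445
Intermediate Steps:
C(l) = -6 + 2*l² (C(l) = (l² + l²) - 6 = 2*l² - 6 = -6 + 2*l²)
r = 119 (r = 2 - 1*(-117) = 2 + 117 = 119)
r + C(0 - 1)*141 = 119 + (-6 + 2*(0 - 1)²)*141 = 119 + (-6 + 2*(-1)²)*141 = 119 + (-6 + 2*1)*141 = 119 + (-6 + 2)*141 = 119 - 4*141 = 119 - 564 = -445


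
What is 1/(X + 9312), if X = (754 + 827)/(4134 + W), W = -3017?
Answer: 1117/10403085 ≈ 0.00010737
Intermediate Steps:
X = 1581/1117 (X = (754 + 827)/(4134 - 3017) = 1581/1117 ≈ 1.4154)
1/(X + 9312) = 1/(1581/1117 + 9312) = 1/(10403085/1117) = 1117/10403085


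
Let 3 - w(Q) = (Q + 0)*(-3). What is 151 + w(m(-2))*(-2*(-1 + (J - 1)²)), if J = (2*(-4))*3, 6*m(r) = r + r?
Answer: -1097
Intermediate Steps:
m(r) = r/3 (m(r) = (r + r)/6 = (2*r)/6 = r/3)
J = -24 (J = -8*3 = -24)
w(Q) = 3 + 3*Q (w(Q) = 3 - (Q + 0)*(-3) = 3 - Q*(-3) = 3 - (-3)*Q = 3 + 3*Q)
151 + w(m(-2))*(-2*(-1 + (J - 1)²)) = 151 + (3 + 3*((⅓)*(-2)))*(-2*(-1 + (-24 - 1)²)) = 151 + (3 + 3*(-⅔))*(-2*(-1 + (-25)²)) = 151 + (3 - 2)*(-2*(-1 + 625)) = 151 + 1*(-2*624) = 151 + 1*(-1248) = 151 - 1248 = -1097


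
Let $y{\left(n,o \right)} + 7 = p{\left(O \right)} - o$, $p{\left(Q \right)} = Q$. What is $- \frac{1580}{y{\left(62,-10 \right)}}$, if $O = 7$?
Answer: $-158$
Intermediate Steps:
$y{\left(n,o \right)} = - o$ ($y{\left(n,o \right)} = -7 - \left(-7 + o\right) = - o$)
$- \frac{1580}{y{\left(62,-10 \right)}} = - \frac{1580}{\left(-1\right) \left(-10\right)} = - \frac{1580}{10} = \left(-1580\right) \frac{1}{10} = -158$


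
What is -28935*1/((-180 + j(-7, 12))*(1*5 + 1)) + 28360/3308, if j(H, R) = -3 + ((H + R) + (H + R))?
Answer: 10429555/286142 ≈ 36.449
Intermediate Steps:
j(H, R) = -3 + 2*H + 2*R (j(H, R) = -3 + (2*H + 2*R) = -3 + 2*H + 2*R)
-28935*1/((-180 + j(-7, 12))*(1*5 + 1)) + 28360/3308 = -28935*1/((-180 + (-3 + 2*(-7) + 2*12))*(1*5 + 1)) + 28360/3308 = -28935*1/((-180 + (-3 - 14 + 24))*(5 + 1)) + 28360*(1/3308) = -28935*1/(6*(-180 + 7)) + 7090/827 = -28935/((-173*6)) + 7090/827 = -28935/(-1038) + 7090/827 = -28935*(-1/1038) + 7090/827 = 9645/346 + 7090/827 = 10429555/286142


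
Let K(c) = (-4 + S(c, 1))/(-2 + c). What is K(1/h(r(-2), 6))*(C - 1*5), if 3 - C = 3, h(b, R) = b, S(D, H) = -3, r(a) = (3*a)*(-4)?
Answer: -840/47 ≈ -17.872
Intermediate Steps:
r(a) = -12*a
C = 0 (C = 3 - 1*3 = 3 - 3 = 0)
K(c) = -7/(-2 + c) (K(c) = (-4 - 3)/(-2 + c) = -7/(-2 + c))
K(1/h(r(-2), 6))*(C - 1*5) = (-7/(-2 + 1/(-12*(-2))))*(0 - 1*5) = (-7/(-2 + 1/24))*(0 - 5) = -7/(-2 + 1/24)*(-5) = -7/(-47/24)*(-5) = -7*(-24/47)*(-5) = (168/47)*(-5) = -840/47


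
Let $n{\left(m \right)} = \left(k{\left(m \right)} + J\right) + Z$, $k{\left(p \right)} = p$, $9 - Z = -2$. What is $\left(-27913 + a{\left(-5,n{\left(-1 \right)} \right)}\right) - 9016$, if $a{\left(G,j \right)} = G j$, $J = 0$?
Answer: $-36979$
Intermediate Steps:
$Z = 11$ ($Z = 9 - -2 = 9 + 2 = 11$)
$n{\left(m \right)} = 11 + m$ ($n{\left(m \right)} = \left(m + 0\right) + 11 = m + 11 = 11 + m$)
$\left(-27913 + a{\left(-5,n{\left(-1 \right)} \right)}\right) - 9016 = \left(-27913 - 5 \left(11 - 1\right)\right) - 9016 = \left(-27913 - 50\right) - 9016 = -27963 - 9016 = -36979$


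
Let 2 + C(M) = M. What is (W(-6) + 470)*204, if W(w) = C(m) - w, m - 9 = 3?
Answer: 99144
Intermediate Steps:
m = 12 (m = 9 + 3 = 12)
C(M) = -2 + M
W(w) = 10 - w (W(w) = (-2 + 12) - w = 10 - w)
(W(-6) + 470)*204 = ((10 - 1*(-6)) + 470)*204 = ((10 + 6) + 470)*204 = (16 + 470)*204 = 486*204 = 99144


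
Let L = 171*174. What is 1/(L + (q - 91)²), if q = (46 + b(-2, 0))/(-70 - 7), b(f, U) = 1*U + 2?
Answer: 5929/226184491 ≈ 2.6213e-5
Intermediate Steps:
L = 29754
b(f, U) = 2 + U (b(f, U) = U + 2 = 2 + U)
q = -48/77 (q = (46 + (2 + 0))/(-70 - 7) = (46 + 2)/(-77) = 48*(-1/77) = -48/77 ≈ -0.62338)
1/(L + (q - 91)²) = 1/(29754 + (-48/77 - 91)²) = 1/(29754 + (-7055/77)²) = 1/(29754 + 49773025/5929) = 1/(226184491/5929) = 5929/226184491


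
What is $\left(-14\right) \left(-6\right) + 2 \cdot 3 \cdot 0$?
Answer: $84$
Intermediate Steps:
$\left(-14\right) \left(-6\right) + 2 \cdot 3 \cdot 0 = 84 + 6 \cdot 0 = 84 + 0 = 84$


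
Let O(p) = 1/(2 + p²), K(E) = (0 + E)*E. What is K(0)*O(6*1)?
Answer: 0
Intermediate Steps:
K(E) = E² (K(E) = E*E = E²)
K(0)*O(6*1) = 0²/(2 + (6*1)²) = 0/(2 + 6²) = 0/(2 + 36) = 0/38 = 0*(1/38) = 0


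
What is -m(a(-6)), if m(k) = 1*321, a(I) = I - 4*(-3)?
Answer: -321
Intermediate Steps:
a(I) = 12 + I (a(I) = I + 12 = 12 + I)
m(k) = 321
-m(a(-6)) = -1*321 = -321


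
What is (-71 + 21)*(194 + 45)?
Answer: -11950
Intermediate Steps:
(-71 + 21)*(194 + 45) = -50*239 = -11950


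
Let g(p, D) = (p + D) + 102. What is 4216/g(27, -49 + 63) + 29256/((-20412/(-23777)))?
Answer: 8296642034/243243 ≈ 34108.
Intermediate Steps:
g(p, D) = 102 + D + p (g(p, D) = (D + p) + 102 = 102 + D + p)
4216/g(27, -49 + 63) + 29256/((-20412/(-23777))) = 4216/(102 + (-49 + 63) + 27) + 29256/((-20412/(-23777))) = 4216/(102 + 14 + 27) + 29256/((-20412*(-1/23777))) = 4216/143 + 29256/(20412/23777) = 4216*(1/143) + 29256*(23777/20412) = 4216/143 + 57968326/1701 = 8296642034/243243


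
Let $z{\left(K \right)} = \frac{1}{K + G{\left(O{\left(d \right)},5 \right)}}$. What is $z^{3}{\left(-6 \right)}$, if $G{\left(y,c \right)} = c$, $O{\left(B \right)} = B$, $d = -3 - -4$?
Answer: $-1$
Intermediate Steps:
$d = 1$ ($d = -3 + 4 = 1$)
$z{\left(K \right)} = \frac{1}{5 + K}$ ($z{\left(K \right)} = \frac{1}{K + 5} = \frac{1}{5 + K}$)
$z^{3}{\left(-6 \right)} = \left(\frac{1}{5 - 6}\right)^{3} = \left(\frac{1}{-1}\right)^{3} = \left(-1\right)^{3} = -1$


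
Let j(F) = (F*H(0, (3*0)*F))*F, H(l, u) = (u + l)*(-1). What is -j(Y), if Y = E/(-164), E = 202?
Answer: 0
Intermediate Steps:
H(l, u) = -l - u (H(l, u) = (l + u)*(-1) = -l - u)
Y = -101/82 (Y = 202/(-164) = 202*(-1/164) = -101/82 ≈ -1.2317)
j(F) = 0 (j(F) = (F*(-1*0 - 3*0*F))*F = (F*(0 - 0*F))*F = (F*(0 - 1*0))*F = (F*(0 + 0))*F = (F*0)*F = 0*F = 0)
-j(Y) = -1*0 = 0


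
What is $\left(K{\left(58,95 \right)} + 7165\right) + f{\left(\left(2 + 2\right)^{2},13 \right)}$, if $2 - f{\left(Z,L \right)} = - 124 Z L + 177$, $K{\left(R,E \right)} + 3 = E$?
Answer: $32874$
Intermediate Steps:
$K{\left(R,E \right)} = -3 + E$
$f{\left(Z,L \right)} = -175 + 124 L Z$ ($f{\left(Z,L \right)} = 2 - \left(- 124 Z L + 177\right) = 2 - \left(- 124 L Z + 177\right) = 2 - \left(177 - 124 L Z\right) = 2 + \left(-177 + 124 L Z\right) = -175 + 124 L Z$)
$\left(K{\left(58,95 \right)} + 7165\right) + f{\left(\left(2 + 2\right)^{2},13 \right)} = \left(\left(-3 + 95\right) + 7165\right) - \left(175 - 1612 \left(2 + 2\right)^{2}\right) = \left(92 + 7165\right) - \left(175 - 1612 \cdot 4^{2}\right) = 7257 - \left(175 - 25792\right) = 7257 + \left(-175 + 25792\right) = 7257 + 25617 = 32874$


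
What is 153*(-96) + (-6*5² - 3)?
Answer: -14841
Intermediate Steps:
153*(-96) + (-6*5² - 3) = -14688 + (-6*25 - 3) = -14688 + (-150 - 3) = -14688 - 153 = -14841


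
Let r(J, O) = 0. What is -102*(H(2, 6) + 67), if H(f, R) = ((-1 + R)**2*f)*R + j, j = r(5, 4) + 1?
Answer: -37536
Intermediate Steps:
j = 1 (j = 0 + 1 = 1)
H(f, R) = 1 + R*f*(-1 + R)**2 (H(f, R) = ((-1 + R)**2*f)*R + 1 = (f*(-1 + R)**2)*R + 1 = R*f*(-1 + R)**2 + 1 = 1 + R*f*(-1 + R)**2)
-102*(H(2, 6) + 67) = -102*((1 + 6*2*(-1 + 6)**2) + 67) = -102*((1 + 6*2*5**2) + 67) = -102*((1 + 6*2*25) + 67) = -102*((1 + 300) + 67) = -102*(301 + 67) = -102*368 = -37536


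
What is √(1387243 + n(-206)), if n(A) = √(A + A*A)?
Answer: √(1387243 + √42230) ≈ 1177.9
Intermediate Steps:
n(A) = √(A + A²)
√(1387243 + n(-206)) = √(1387243 + √(-206*(1 - 206))) = √(1387243 + √(-206*(-205))) = √(1387243 + √42230)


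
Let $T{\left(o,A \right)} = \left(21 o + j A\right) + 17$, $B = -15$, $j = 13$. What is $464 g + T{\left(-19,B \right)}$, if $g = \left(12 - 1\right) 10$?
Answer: $50463$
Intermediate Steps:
$g = 110$ ($g = 11 \cdot 10 = 110$)
$T{\left(o,A \right)} = 17 + 13 A + 21 o$ ($T{\left(o,A \right)} = \left(21 o + 13 A\right) + 17 = \left(13 A + 21 o\right) + 17 = 17 + 13 A + 21 o$)
$464 g + T{\left(-19,B \right)} = 464 \cdot 110 + \left(17 + 13 \left(-15\right) + 21 \left(-19\right)\right) = 51040 - 577 = 50463$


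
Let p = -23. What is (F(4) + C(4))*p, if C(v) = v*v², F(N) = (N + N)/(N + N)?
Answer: -1495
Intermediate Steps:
F(N) = 1 (F(N) = (2*N)/((2*N)) = (2*N)*(1/(2*N)) = 1)
C(v) = v³
(F(4) + C(4))*p = (1 + 4³)*(-23) = (1 + 64)*(-23) = 65*(-23) = -1495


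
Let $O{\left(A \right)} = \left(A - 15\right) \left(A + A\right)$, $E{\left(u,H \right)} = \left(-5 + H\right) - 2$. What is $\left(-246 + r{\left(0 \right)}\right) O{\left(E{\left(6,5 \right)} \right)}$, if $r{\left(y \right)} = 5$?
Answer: $-16388$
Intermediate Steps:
$E{\left(u,H \right)} = -7 + H$
$O{\left(A \right)} = 2 A \left(-15 + A\right)$ ($O{\left(A \right)} = \left(-15 + A\right) 2 A = 2 A \left(-15 + A\right)$)
$\left(-246 + r{\left(0 \right)}\right) O{\left(E{\left(6,5 \right)} \right)} = \left(-246 + 5\right) 2 \left(-7 + 5\right) \left(-15 + \left(-7 + 5\right)\right) = - 241 \cdot 2 \left(-2\right) \left(-15 - 2\right) = - 241 \cdot 2 \left(-2\right) \left(-17\right) = \left(-241\right) 68 = -16388$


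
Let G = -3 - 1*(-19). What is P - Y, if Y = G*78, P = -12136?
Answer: -13384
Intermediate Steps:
G = 16 (G = -3 + 19 = 16)
Y = 1248 (Y = 16*78 = 1248)
P - Y = -12136 - 1*1248 = -12136 - 1248 = -13384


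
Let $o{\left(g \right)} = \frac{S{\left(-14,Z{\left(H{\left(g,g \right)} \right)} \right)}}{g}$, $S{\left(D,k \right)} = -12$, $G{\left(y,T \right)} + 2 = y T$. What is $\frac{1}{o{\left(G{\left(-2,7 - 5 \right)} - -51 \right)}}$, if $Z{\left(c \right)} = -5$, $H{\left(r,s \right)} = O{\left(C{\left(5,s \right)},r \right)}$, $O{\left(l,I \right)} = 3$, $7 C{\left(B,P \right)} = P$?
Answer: $- \frac{15}{4} \approx -3.75$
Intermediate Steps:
$C{\left(B,P \right)} = \frac{P}{7}$
$H{\left(r,s \right)} = 3$
$G{\left(y,T \right)} = -2 + T y$ ($G{\left(y,T \right)} = -2 + y T = -2 + T y$)
$o{\left(g \right)} = - \frac{12}{g}$
$\frac{1}{o{\left(G{\left(-2,7 - 5 \right)} - -51 \right)}} = \frac{1}{\left(-12\right) \frac{1}{\left(-2 + \left(7 - 5\right) \left(-2\right)\right) - -51}} = \frac{1}{\left(-12\right) \frac{1}{\left(-2 + 2 \left(-2\right)\right) + 51}} = \frac{1}{\left(-12\right) \frac{1}{\left(-2 - 4\right) + 51}} = \frac{1}{\left(-12\right) \frac{1}{-6 + 51}} = \frac{1}{\left(-12\right) \frac{1}{45}} = \frac{1}{- \frac{4}{15}} = - \frac{15}{4}$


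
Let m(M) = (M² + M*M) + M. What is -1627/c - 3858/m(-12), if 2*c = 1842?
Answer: -667045/42366 ≈ -15.745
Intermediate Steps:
c = 921 (c = (½)*1842 = 921)
m(M) = M + 2*M² (m(M) = (M² + M²) + M = 2*M² + M = M + 2*M²)
-1627/c - 3858/m(-12) = -1627/921 - 3858*(-1/(12*(1 + 2*(-12)))) = -1627*1/921 - 3858*(-1/(12*(1 - 24))) = -1627/921 - 3858/((-12*(-23))) = -1627/921 - 3858/276 = -1627/921 - 3858*1/276 = -1627/921 - 643/46 = -667045/42366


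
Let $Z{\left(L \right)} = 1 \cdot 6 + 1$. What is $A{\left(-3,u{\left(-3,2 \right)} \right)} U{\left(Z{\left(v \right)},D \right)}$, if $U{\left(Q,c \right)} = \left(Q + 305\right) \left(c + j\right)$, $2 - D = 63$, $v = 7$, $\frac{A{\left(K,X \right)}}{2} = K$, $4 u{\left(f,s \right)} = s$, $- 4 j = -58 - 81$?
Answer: $49140$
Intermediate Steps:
$j = \frac{139}{4}$ ($j = - \frac{-58 - 81}{4} = \left(- \frac{1}{4}\right) \left(-139\right) = \frac{139}{4} \approx 34.75$)
$u{\left(f,s \right)} = \frac{s}{4}$
$A{\left(K,X \right)} = 2 K$
$D = -61$ ($D = 2 - 63 = -61$)
$Z{\left(L \right)} = 7$ ($Z{\left(L \right)} = 6 + 1 = 7$)
$U{\left(Q,c \right)} = \left(305 + Q\right) \left(\frac{139}{4} + c\right)$ ($U{\left(Q,c \right)} = \left(Q + 305\right) \left(c + \frac{139}{4}\right) = \left(305 + Q\right) \left(\frac{139}{4} + c\right)$)
$A{\left(-3,u{\left(-3,2 \right)} \right)} U{\left(Z{\left(v \right)},D \right)} = 2 \left(-3\right) \left(\frac{42395}{4} + 305 \left(-61\right) + \frac{139}{4} \cdot 7 + 7 \left(-61\right)\right) = - 6 \left(\frac{42395}{4} - 18605 + \frac{973}{4} - 427\right) = \left(-6\right) \left(-8190\right) = 49140$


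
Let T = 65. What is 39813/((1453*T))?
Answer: 39813/94445 ≈ 0.42155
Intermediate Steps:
39813/((1453*T)) = 39813/((1453*65)) = 39813/94445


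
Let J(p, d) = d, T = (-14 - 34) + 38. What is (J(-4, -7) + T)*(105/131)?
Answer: -1785/131 ≈ -13.626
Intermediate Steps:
T = -10 (T = -48 + 38 = -10)
(J(-4, -7) + T)*(105/131) = (-7 - 10)*(105/131) = -1785/131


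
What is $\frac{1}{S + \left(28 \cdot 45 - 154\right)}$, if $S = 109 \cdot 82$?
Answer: $\frac{1}{10044} \approx 9.9562 \cdot 10^{-5}$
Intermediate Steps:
$S = 8938$
$\frac{1}{S + \left(28 \cdot 45 - 154\right)} = \frac{1}{8938 + \left(28 \cdot 45 - 154\right)} = \frac{1}{8938 + \left(1260 - 154\right)} = \frac{1}{8938 + 1106} = \frac{1}{10044}$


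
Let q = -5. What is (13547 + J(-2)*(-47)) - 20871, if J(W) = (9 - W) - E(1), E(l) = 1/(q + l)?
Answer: -31411/4 ≈ -7852.8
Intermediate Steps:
E(l) = 1/(-5 + l)
J(W) = 37/4 - W (J(W) = (9 - W) - 1/(-5 + 1) = (9 - W) - 1/(-4) = (9 - W) - 1*(-1/4) = (9 - W) + 1/4 = 37/4 - W)
(13547 + J(-2)*(-47)) - 20871 = (13547 + (37/4 - 1*(-2))*(-47)) - 20871 = (13547 + (37/4 + 2)*(-47)) - 20871 = (13547 + (45/4)*(-47)) - 20871 = (13547 - 2115/4) - 20871 = 52073/4 - 20871 = -31411/4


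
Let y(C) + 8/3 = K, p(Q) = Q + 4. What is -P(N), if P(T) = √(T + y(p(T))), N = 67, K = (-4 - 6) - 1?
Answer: -4*√30/3 ≈ -7.3030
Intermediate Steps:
p(Q) = 4 + Q
K = -11 (K = -10 - 1 = -11)
y(C) = -41/3 (y(C) = -8/3 - 11 = -41/3)
P(T) = √(-41/3 + T) (P(T) = √(T - 41/3) = √(-41/3 + T))
-P(N) = -√(-123 + 9*67)/3 = -√(-123 + 603)/3 = -√480/3 = -4*√30/3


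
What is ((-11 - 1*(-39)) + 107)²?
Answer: 18225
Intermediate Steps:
((-11 - 1*(-39)) + 107)² = ((-11 + 39) + 107)² = (28 + 107)² = 135² = 18225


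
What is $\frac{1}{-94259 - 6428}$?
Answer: $- \frac{1}{100687} \approx -9.9318 \cdot 10^{-6}$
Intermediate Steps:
$\frac{1}{-94259 - 6428} = \frac{1}{-100687} = - \frac{1}{100687}$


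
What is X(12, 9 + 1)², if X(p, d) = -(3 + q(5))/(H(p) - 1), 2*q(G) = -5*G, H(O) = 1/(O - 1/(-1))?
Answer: 61009/576 ≈ 105.92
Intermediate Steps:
H(O) = 1/(1 + O) (H(O) = 1/(O - 1*(-1)) = 1/(O + 1) = 1/(1 + O))
q(G) = -5*G/2 (q(G) = (-5*G)/2 = -5*G/2)
X(p, d) = 19/(2*(-1 + 1/(1 + p))) (X(p, d) = -(3 - 5/2*5)/(1/(1 + p) - 1) = -(3 - 25/2)/(-1 + 1/(1 + p)) = -(-19)/(2*(-1 + 1/(1 + p))) = 19/(2*(-1 + 1/(1 + p))))
X(12, 9 + 1)² = ((19/2)*(-1 - 1*12)/12)² = ((19/2)*(1/12)*(-1 - 12))² = ((19/2)*(1/12)*(-13))² = (-247/24)² = 61009/576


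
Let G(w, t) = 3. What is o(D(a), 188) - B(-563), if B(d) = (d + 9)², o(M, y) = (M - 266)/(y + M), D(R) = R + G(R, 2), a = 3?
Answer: -29770982/97 ≈ -3.0692e+5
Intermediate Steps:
D(R) = 3 + R (D(R) = R + 3 = 3 + R)
o(M, y) = (-266 + M)/(M + y)
B(d) = (9 + d)²
o(D(a), 188) - B(-563) = (-266 + (3 + 3))/((3 + 3) + 188) - (9 - 563)² = (-266 + 6)/(6 + 188) - 1*(-554)² = -260/194 - 1*306916 = (1/194)*(-260) - 306916 = -130/97 - 306916 = -29770982/97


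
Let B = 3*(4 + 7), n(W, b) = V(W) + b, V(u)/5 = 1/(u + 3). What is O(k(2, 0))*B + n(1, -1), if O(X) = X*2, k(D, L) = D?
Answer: 529/4 ≈ 132.25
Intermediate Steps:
O(X) = 2*X
V(u) = 5/(3 + u) (V(u) = 5/(u + 3) = 5/(3 + u))
n(W, b) = b + 5/(3 + W) (n(W, b) = 5/(3 + W) + b = b + 5/(3 + W))
B = 33 (B = 3*11 = 33)
O(k(2, 0))*B + n(1, -1) = (2*2)*33 + (5 - (3 + 1))/(3 + 1) = 4*33 + (5 - 1*4)/4 = 132 + (5 - 4)/4 = 132 + (¼)*1 = 132 + ¼ = 529/4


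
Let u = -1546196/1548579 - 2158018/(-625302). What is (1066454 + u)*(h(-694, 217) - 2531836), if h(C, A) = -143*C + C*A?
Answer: -148200780743790838443128/53796085881 ≈ -2.7549e+12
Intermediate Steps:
h(C, A) = -143*C + A*C
u = 395836984205/161388257643 (u = -1546196*1/1548579 - 2158018*(-1/625302) = -1546196/1548579 + 1079009/312651 = 395836984205/161388257643 ≈ 2.4527)
(1066454 + u)*(h(-694, 217) - 2531836) = (1066454 + 395836984205/161388257643)*(-694*(-143 + 217) - 2531836) = 172113548753392127*(-694*74 - 2531836)/161388257643 = 172113548753392127*(-51356 - 2531836)/161388257643 = (172113548753392127/161388257643)*(-2583192) = -148200780743790838443128/53796085881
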